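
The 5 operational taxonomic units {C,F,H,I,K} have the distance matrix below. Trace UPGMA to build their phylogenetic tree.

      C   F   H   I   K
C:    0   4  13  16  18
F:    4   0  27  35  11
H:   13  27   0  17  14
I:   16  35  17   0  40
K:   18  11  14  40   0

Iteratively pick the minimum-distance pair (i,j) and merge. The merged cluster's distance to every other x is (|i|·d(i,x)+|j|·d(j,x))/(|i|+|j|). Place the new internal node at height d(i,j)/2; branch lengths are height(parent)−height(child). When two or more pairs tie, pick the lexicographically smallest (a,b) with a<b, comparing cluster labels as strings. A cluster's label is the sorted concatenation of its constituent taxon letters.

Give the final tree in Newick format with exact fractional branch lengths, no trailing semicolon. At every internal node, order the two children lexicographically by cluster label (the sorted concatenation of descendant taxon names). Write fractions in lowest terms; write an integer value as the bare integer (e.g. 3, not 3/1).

(((C:2,F:2):53/8,(H:7,K:7):13/8):39/8,I:27/2)

iteration 1: select C,F (d=4); attach at lengths (2, 2); label the merged cluster CF
  updated: d(CF,H)=20, d(CF,I)=51/2, d(CF,K)=29/2
iteration 2: select H,K (d=14); attach at lengths (7, 7); label the merged cluster HK
  updated: d(CF,HK)=69/4, d(HK,I)=57/2
iteration 3: select CF,HK (d=69/4); attach at lengths (53/8, 13/8); label the merged cluster CFHK
  updated: d(CFHK,I)=27
iteration 4: select CFHK,I (d=27); attach at lengths (39/8, 27/2); label the merged cluster CFHIK
final tree: (((C:2,F:2):53/8,(H:7,K:7):13/8):39/8,I:27/2)
total length: 357/8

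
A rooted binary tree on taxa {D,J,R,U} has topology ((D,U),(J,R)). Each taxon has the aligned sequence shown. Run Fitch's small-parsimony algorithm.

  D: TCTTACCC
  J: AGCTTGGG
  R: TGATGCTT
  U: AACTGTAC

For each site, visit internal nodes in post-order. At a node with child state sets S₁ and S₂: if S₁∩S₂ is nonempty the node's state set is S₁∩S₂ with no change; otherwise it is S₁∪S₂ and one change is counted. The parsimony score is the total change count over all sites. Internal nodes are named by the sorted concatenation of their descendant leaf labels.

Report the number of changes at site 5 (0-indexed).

2

[col 0] DU: children D:{T}, U:{A} ∪→ {A,T}; cost 1
[col 0] JR: children J:{A}, R:{T} ∪→ {A,T}; cost 1
[col 0] DJRU: children DU:{A,T}, JR:{A,T} ∩→ {A,T}; cost 0
[col 1] DU: children D:{C}, U:{A} ∪→ {A,C}; cost 1
[col 1] JR: children J:{G}, R:{G} ∩→ {G}; cost 0
[col 1] DJRU: children DU:{A,C}, JR:{G} ∪→ {A,C,G}; cost 1
[col 2] DU: children D:{T}, U:{C} ∪→ {C,T}; cost 1
[col 2] JR: children J:{C}, R:{A} ∪→ {A,C}; cost 1
[col 2] DJRU: children DU:{C,T}, JR:{A,C} ∩→ {C}; cost 0
[col 3] DU: children D:{T}, U:{T} ∩→ {T}; cost 0
[col 3] JR: children J:{T}, R:{T} ∩→ {T}; cost 0
[col 3] DJRU: children DU:{T}, JR:{T} ∩→ {T}; cost 0
[col 4] DU: children D:{A}, U:{G} ∪→ {A,G}; cost 1
[col 4] JR: children J:{T}, R:{G} ∪→ {G,T}; cost 1
[col 4] DJRU: children DU:{A,G}, JR:{G,T} ∩→ {G}; cost 0
[col 5] DU: children D:{C}, U:{T} ∪→ {C,T}; cost 1
[col 5] JR: children J:{G}, R:{C} ∪→ {C,G}; cost 1
[col 5] DJRU: children DU:{C,T}, JR:{C,G} ∩→ {C}; cost 0
[col 6] DU: children D:{C}, U:{A} ∪→ {A,C}; cost 1
[col 6] JR: children J:{G}, R:{T} ∪→ {G,T}; cost 1
[col 6] DJRU: children DU:{A,C}, JR:{G,T} ∪→ {A,C,G,T}; cost 1
[col 7] DU: children D:{C}, U:{C} ∩→ {C}; cost 0
[col 7] JR: children J:{G}, R:{T} ∪→ {G,T}; cost 1
[col 7] DJRU: children DU:{C}, JR:{G,T} ∪→ {C,G,T}; cost 1
per-site changes: [2, 2, 2, 0, 2, 2, 3, 2]; total = 15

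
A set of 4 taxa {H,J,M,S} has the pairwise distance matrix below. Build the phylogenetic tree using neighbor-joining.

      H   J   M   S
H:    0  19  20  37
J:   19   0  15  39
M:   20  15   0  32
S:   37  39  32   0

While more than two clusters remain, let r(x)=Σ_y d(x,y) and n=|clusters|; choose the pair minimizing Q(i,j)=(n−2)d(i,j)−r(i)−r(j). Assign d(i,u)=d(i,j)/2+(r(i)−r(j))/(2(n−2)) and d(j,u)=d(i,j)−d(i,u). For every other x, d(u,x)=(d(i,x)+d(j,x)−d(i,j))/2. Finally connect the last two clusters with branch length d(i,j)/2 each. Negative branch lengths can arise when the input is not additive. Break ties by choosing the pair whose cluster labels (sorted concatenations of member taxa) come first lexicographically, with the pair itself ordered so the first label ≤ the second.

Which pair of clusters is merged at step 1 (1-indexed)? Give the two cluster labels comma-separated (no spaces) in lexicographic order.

H,J

step 1: merge (H,J) at d=19, Q=-111; branch lengths H→41/4, J→35/4; new cluster HJ
  updated: d(HJ,M)=8, d(HJ,S)=57/2
step 2: merge (HJ,M) at d=8, Q=-137/2; branch lengths HJ→9/4, M→23/4; new cluster HJM
  updated: d(HJM,S)=105/4
step 3: merge (HJM,S) at d=105/4; branch lengths HJM→105/8, S→105/8; new cluster HJMS
final tree: (((H:41/4,J:35/4):9/4,M:23/4):105/8,S:105/8)
total length: 213/4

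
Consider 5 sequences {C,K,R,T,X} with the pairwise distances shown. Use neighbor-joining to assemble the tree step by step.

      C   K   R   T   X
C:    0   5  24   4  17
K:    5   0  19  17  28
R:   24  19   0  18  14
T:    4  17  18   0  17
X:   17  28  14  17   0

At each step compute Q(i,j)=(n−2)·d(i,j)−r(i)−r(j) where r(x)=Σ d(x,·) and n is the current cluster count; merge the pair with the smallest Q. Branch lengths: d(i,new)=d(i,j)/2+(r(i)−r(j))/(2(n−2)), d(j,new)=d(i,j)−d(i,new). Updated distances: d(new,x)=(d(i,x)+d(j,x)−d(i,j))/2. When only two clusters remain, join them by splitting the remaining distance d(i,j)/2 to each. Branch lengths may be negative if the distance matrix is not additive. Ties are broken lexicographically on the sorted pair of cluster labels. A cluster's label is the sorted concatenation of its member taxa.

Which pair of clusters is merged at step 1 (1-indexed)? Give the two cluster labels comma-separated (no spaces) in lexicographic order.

R,X

1. join R+X (d=14, Q=-109) ⇒ RX; edges |R|=41/6, |X|=43/6
  updated: d(C,RX)=27/2, d(K,RX)=33/2, d(RX,T)=21/2
2. join C+K (d=5, Q=-51) ⇒ CK; edges |C|=-3/2, |K|=13/2
  updated: d(CK,RX)=25/2, d(CK,T)=8
3. join CK+RX (d=25/2, Q=-31) ⇒ CKRX; edges |CK|=5, |RX|=15/2
  updated: d(CKRX,T)=3
4. join CKRX+T (d=3) ⇒ CKRTX; edges |CKRX|=3/2, |T|=3/2
final tree: (((C:-3/2,K:13/2):5,(R:41/6,X:43/6):15/2):3/2,T:3/2)
total length: 69/2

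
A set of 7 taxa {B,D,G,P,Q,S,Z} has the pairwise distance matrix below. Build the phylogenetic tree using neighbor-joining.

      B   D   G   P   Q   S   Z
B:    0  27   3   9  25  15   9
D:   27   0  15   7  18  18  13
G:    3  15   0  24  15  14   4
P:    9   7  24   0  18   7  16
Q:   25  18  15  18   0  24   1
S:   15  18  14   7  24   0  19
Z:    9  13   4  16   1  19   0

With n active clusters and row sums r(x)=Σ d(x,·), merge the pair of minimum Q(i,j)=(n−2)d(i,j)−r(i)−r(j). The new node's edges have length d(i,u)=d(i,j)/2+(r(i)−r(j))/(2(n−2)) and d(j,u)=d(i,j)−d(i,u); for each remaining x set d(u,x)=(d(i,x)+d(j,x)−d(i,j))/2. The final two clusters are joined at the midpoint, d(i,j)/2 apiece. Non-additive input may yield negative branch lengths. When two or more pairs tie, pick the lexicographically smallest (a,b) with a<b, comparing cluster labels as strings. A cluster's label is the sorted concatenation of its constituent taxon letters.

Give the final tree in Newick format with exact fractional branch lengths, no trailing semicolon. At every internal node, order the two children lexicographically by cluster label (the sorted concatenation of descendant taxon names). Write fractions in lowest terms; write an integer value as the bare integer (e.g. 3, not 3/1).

step 1: merge (Q,Z) at d=1, Q=-158; branch lengths Q→22/5, Z→-17/5; new cluster QZ
  updated: d(B,QZ)=33/2, d(D,QZ)=15, d(G,QZ)=9, d(P,QZ)=33/2, d(QZ,S)=21
step 2: merge (B,G) at d=3, Q=-247/2; branch lengths B→35/16, G→13/16; new cluster BG
  updated: d(BG,D)=39/2, d(BG,P)=15, d(BG,QZ)=45/4, d(BG,S)=13
step 3: merge (BG,QZ) at d=45/4, Q=-355/4; branch lengths BG→115/24, QZ→155/24; new cluster BGQZ
  updated: d(BGQZ,D)=93/8, d(BGQZ,P)=81/8, d(BGQZ,S)=91/8
step 4: merge (BGQZ,S) at d=91/8, Q=-187/4; branch lengths BGQZ→39/8, S→13/2; new cluster BGQSZ
  updated: d(BGQSZ,D)=73/8, d(BGQSZ,P)=23/8
step 5: merge (BGQSZ,D) at d=73/8, Q=-19; branch lengths BGQSZ→5/2, D→53/8; new cluster BDGQSZ
  updated: d(BDGQSZ,P)=3/8
step 6: merge (BDGQSZ,P) at d=3/8; branch lengths BDGQSZ→3/16, P→3/16; new cluster BDGPQSZ
final tree: (((((B:35/16,G:13/16):115/24,(Q:22/5,Z:-17/5):155/24):39/8,S:13/2):5/2,D:53/8):3/16,P:3/16)
total length: 289/8

(((((B:35/16,G:13/16):115/24,(Q:22/5,Z:-17/5):155/24):39/8,S:13/2):5/2,D:53/8):3/16,P:3/16)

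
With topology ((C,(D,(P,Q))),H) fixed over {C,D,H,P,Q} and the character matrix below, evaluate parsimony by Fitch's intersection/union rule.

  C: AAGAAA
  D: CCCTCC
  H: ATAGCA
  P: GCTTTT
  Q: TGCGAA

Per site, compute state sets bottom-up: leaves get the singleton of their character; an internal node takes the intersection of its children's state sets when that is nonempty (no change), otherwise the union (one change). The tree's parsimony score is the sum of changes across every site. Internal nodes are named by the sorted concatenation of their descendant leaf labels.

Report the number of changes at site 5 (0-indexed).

site 0, node PQ: P={G} ∪ Q={T} → {G,T} (+1)
site 0, node DPQ: D={C} ∪ PQ={G,T} → {C,G,T} (+1)
site 0, node CDPQ: C={A} ∪ DPQ={C,G,T} → {A,C,G,T} (+1)
site 0, node CDHPQ: CDPQ={A,C,G,T} ∩ H={A} → {A} (+0)
site 1, node PQ: P={C} ∪ Q={G} → {C,G} (+1)
site 1, node DPQ: D={C} ∩ PQ={C,G} → {C} (+0)
site 1, node CDPQ: C={A} ∪ DPQ={C} → {A,C} (+1)
site 1, node CDHPQ: CDPQ={A,C} ∪ H={T} → {A,C,T} (+1)
site 2, node PQ: P={T} ∪ Q={C} → {C,T} (+1)
site 2, node DPQ: D={C} ∩ PQ={C,T} → {C} (+0)
site 2, node CDPQ: C={G} ∪ DPQ={C} → {C,G} (+1)
site 2, node CDHPQ: CDPQ={C,G} ∪ H={A} → {A,C,G} (+1)
site 3, node PQ: P={T} ∪ Q={G} → {G,T} (+1)
site 3, node DPQ: D={T} ∩ PQ={G,T} → {T} (+0)
site 3, node CDPQ: C={A} ∪ DPQ={T} → {A,T} (+1)
site 3, node CDHPQ: CDPQ={A,T} ∪ H={G} → {A,G,T} (+1)
site 4, node PQ: P={T} ∪ Q={A} → {A,T} (+1)
site 4, node DPQ: D={C} ∪ PQ={A,T} → {A,C,T} (+1)
site 4, node CDPQ: C={A} ∩ DPQ={A,C,T} → {A} (+0)
site 4, node CDHPQ: CDPQ={A} ∪ H={C} → {A,C} (+1)
site 5, node PQ: P={T} ∪ Q={A} → {A,T} (+1)
site 5, node DPQ: D={C} ∪ PQ={A,T} → {A,C,T} (+1)
site 5, node CDPQ: C={A} ∩ DPQ={A,C,T} → {A} (+0)
site 5, node CDHPQ: CDPQ={A} ∩ H={A} → {A} (+0)
per-site changes: [3, 3, 3, 3, 3, 2]; total = 17

2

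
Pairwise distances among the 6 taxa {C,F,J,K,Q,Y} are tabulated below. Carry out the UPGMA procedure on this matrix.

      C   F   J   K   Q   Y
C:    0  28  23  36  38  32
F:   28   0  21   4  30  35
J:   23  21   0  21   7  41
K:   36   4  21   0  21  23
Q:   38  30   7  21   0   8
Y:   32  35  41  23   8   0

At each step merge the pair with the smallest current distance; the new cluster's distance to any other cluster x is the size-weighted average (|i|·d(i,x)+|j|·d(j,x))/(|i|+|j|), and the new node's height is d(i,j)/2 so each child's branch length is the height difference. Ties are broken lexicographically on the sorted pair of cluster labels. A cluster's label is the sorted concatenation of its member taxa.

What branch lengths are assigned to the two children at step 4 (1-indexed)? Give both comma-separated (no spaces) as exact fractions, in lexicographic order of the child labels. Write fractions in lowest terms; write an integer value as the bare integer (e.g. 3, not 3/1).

step 1: merge (F,K) at d=4; branch lengths F→2, K→2; new cluster FK
  updated: d(C,FK)=32, d(FK,J)=21, d(FK,Q)=51/2, d(FK,Y)=29
step 2: merge (J,Q) at d=7; branch lengths J→7/2, Q→7/2; new cluster JQ
  updated: d(C,JQ)=61/2, d(FK,JQ)=93/4, d(JQ,Y)=49/2
step 3: merge (FK,JQ) at d=93/4; branch lengths FK→77/8, JQ→65/8; new cluster FJKQ
  updated: d(C,FJKQ)=125/4, d(FJKQ,Y)=107/4
step 4: merge (FJKQ,Y) at d=107/4; branch lengths FJKQ→7/4, Y→107/8; new cluster FJKQY
  updated: d(C,FJKQY)=157/5
step 5: merge (C,FJKQY) at d=157/5; branch lengths C→157/10, FJKQY→93/40; new cluster CFJKQY
final tree: (C:157/10,(((F:2,K:2):77/8,(J:7/2,Q:7/2):65/8):7/4,Y:107/8):93/40)
total length: 619/10

7/4,107/8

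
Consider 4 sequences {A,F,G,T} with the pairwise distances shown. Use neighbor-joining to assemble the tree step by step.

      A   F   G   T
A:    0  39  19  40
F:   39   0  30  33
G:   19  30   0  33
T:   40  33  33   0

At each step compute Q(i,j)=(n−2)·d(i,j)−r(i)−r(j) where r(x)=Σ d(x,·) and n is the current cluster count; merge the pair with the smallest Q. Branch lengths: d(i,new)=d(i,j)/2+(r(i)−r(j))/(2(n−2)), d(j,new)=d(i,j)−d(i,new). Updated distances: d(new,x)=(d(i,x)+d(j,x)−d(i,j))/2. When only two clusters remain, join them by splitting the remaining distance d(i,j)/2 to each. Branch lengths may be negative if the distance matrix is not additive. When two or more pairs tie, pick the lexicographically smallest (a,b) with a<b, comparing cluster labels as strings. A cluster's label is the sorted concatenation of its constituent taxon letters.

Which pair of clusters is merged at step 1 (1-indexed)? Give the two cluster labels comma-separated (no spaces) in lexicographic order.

A,G

iteration 1: select A,G (d=19, Q=-142); attach at lengths (27/2, 11/2); label the merged cluster AG
  updated: d(AG,F)=25, d(AG,T)=27
iteration 2: select AG,F (d=25, Q=-85); attach at lengths (19/2, 31/2); label the merged cluster AFG
  updated: d(AFG,T)=35/2
iteration 3: select AFG,T (d=35/2); attach at lengths (35/4, 35/4); label the merged cluster AFGT
final tree: (((A:27/2,G:11/2):19/2,F:31/2):35/4,T:35/4)
total length: 123/2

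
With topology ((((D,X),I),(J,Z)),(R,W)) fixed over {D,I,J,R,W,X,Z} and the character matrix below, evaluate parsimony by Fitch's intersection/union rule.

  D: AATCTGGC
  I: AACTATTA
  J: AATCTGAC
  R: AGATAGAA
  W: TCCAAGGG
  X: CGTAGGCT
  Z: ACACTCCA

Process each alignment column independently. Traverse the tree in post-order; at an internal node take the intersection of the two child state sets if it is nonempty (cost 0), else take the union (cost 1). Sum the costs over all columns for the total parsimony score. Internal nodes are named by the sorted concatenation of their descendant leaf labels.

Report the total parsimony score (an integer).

DX@0: {A} ∪ {C} = {A,C} (union, +1)
DIX@0: {A,C} ∩ {A} = {A} (intersection, +0)
JZ@0: {A} ∩ {A} = {A} (intersection, +0)
DIJXZ@0: {A} ∩ {A} = {A} (intersection, +0)
RW@0: {A} ∪ {T} = {A,T} (union, +1)
DIJRWXZ@0: {A} ∩ {A,T} = {A} (intersection, +0)
DX@1: {A} ∪ {G} = {A,G} (union, +1)
DIX@1: {A,G} ∩ {A} = {A} (intersection, +0)
JZ@1: {A} ∪ {C} = {A,C} (union, +1)
DIJXZ@1: {A} ∩ {A,C} = {A} (intersection, +0)
RW@1: {G} ∪ {C} = {C,G} (union, +1)
DIJRWXZ@1: {A} ∪ {C,G} = {A,C,G} (union, +1)
DX@2: {T} ∩ {T} = {T} (intersection, +0)
DIX@2: {T} ∪ {C} = {C,T} (union, +1)
JZ@2: {T} ∪ {A} = {A,T} (union, +1)
DIJXZ@2: {C,T} ∩ {A,T} = {T} (intersection, +0)
RW@2: {A} ∪ {C} = {A,C} (union, +1)
DIJRWXZ@2: {T} ∪ {A,C} = {A,C,T} (union, +1)
DX@3: {C} ∪ {A} = {A,C} (union, +1)
DIX@3: {A,C} ∪ {T} = {A,C,T} (union, +1)
JZ@3: {C} ∩ {C} = {C} (intersection, +0)
DIJXZ@3: {A,C,T} ∩ {C} = {C} (intersection, +0)
RW@3: {T} ∪ {A} = {A,T} (union, +1)
DIJRWXZ@3: {C} ∪ {A,T} = {A,C,T} (union, +1)
DX@4: {T} ∪ {G} = {G,T} (union, +1)
DIX@4: {G,T} ∪ {A} = {A,G,T} (union, +1)
JZ@4: {T} ∩ {T} = {T} (intersection, +0)
DIJXZ@4: {A,G,T} ∩ {T} = {T} (intersection, +0)
RW@4: {A} ∩ {A} = {A} (intersection, +0)
DIJRWXZ@4: {T} ∪ {A} = {A,T} (union, +1)
DX@5: {G} ∩ {G} = {G} (intersection, +0)
DIX@5: {G} ∪ {T} = {G,T} (union, +1)
JZ@5: {G} ∪ {C} = {C,G} (union, +1)
DIJXZ@5: {G,T} ∩ {C,G} = {G} (intersection, +0)
RW@5: {G} ∩ {G} = {G} (intersection, +0)
DIJRWXZ@5: {G} ∩ {G} = {G} (intersection, +0)
DX@6: {G} ∪ {C} = {C,G} (union, +1)
DIX@6: {C,G} ∪ {T} = {C,G,T} (union, +1)
JZ@6: {A} ∪ {C} = {A,C} (union, +1)
DIJXZ@6: {C,G,T} ∩ {A,C} = {C} (intersection, +0)
RW@6: {A} ∪ {G} = {A,G} (union, +1)
DIJRWXZ@6: {C} ∪ {A,G} = {A,C,G} (union, +1)
DX@7: {C} ∪ {T} = {C,T} (union, +1)
DIX@7: {C,T} ∪ {A} = {A,C,T} (union, +1)
JZ@7: {C} ∪ {A} = {A,C} (union, +1)
DIJXZ@7: {A,C,T} ∩ {A,C} = {A,C} (intersection, +0)
RW@7: {A} ∪ {G} = {A,G} (union, +1)
DIJRWXZ@7: {A,C} ∩ {A,G} = {A} (intersection, +0)
per-site changes: [2, 4, 4, 4, 3, 2, 5, 4]; total = 28

28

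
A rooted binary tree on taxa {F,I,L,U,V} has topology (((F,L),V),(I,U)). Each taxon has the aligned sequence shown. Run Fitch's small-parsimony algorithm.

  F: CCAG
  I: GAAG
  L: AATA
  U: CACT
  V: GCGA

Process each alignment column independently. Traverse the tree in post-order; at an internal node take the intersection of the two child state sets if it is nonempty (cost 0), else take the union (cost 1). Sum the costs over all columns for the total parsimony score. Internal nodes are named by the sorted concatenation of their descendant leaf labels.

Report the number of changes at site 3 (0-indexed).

3

site 0, node FL: F={C} ∪ L={A} → {A,C} (+1)
site 0, node FLV: FL={A,C} ∪ V={G} → {A,C,G} (+1)
site 0, node IU: I={G} ∪ U={C} → {C,G} (+1)
site 0, node FILUV: FLV={A,C,G} ∩ IU={C,G} → {C,G} (+0)
site 1, node FL: F={C} ∪ L={A} → {A,C} (+1)
site 1, node FLV: FL={A,C} ∩ V={C} → {C} (+0)
site 1, node IU: I={A} ∩ U={A} → {A} (+0)
site 1, node FILUV: FLV={C} ∪ IU={A} → {A,C} (+1)
site 2, node FL: F={A} ∪ L={T} → {A,T} (+1)
site 2, node FLV: FL={A,T} ∪ V={G} → {A,G,T} (+1)
site 2, node IU: I={A} ∪ U={C} → {A,C} (+1)
site 2, node FILUV: FLV={A,G,T} ∩ IU={A,C} → {A} (+0)
site 3, node FL: F={G} ∪ L={A} → {A,G} (+1)
site 3, node FLV: FL={A,G} ∩ V={A} → {A} (+0)
site 3, node IU: I={G} ∪ U={T} → {G,T} (+1)
site 3, node FILUV: FLV={A} ∪ IU={G,T} → {A,G,T} (+1)
per-site changes: [3, 2, 3, 3]; total = 11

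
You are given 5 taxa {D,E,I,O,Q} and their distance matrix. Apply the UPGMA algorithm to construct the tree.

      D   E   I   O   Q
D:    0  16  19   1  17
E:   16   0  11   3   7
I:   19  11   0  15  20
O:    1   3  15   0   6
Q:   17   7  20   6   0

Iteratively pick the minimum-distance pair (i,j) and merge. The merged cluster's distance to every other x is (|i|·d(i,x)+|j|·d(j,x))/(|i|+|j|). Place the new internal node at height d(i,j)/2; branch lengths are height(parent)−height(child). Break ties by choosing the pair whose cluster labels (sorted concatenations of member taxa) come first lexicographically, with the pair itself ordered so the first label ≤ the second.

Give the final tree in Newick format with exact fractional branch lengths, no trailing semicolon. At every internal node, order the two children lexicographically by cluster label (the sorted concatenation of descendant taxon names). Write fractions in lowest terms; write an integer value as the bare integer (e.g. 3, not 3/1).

iteration 1: select D,O (d=1); attach at lengths (1/2, 1/2); label the merged cluster DO
  updated: d(DO,E)=19/2, d(DO,I)=17, d(DO,Q)=23/2
iteration 2: select E,Q (d=7); attach at lengths (7/2, 7/2); label the merged cluster EQ
  updated: d(DO,EQ)=21/2, d(EQ,I)=31/2
iteration 3: select DO,EQ (d=21/2); attach at lengths (19/4, 7/4); label the merged cluster DEOQ
  updated: d(DEOQ,I)=65/4
iteration 4: select DEOQ,I (d=65/4); attach at lengths (23/8, 65/8); label the merged cluster DEIOQ
final tree: (((D:1/2,O:1/2):19/4,(E:7/2,Q:7/2):7/4):23/8,I:65/8)
total length: 51/2

(((D:1/2,O:1/2):19/4,(E:7/2,Q:7/2):7/4):23/8,I:65/8)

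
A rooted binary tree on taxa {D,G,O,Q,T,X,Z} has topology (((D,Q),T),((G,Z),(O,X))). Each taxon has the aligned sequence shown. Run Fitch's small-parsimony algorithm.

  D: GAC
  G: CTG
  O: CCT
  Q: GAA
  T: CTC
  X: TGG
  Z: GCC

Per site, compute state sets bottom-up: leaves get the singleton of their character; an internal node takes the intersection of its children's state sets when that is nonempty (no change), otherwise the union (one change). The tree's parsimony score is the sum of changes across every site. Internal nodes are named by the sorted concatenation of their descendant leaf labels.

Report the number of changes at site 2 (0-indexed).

4

[col 0] DQ: children D:{G}, Q:{G} ∩→ {G}; cost 0
[col 0] DQT: children DQ:{G}, T:{C} ∪→ {C,G}; cost 1
[col 0] GZ: children G:{C}, Z:{G} ∪→ {C,G}; cost 1
[col 0] OX: children O:{C}, X:{T} ∪→ {C,T}; cost 1
[col 0] GOXZ: children GZ:{C,G}, OX:{C,T} ∩→ {C}; cost 0
[col 0] DGOQTXZ: children DQT:{C,G}, GOXZ:{C} ∩→ {C}; cost 0
[col 1] DQ: children D:{A}, Q:{A} ∩→ {A}; cost 0
[col 1] DQT: children DQ:{A}, T:{T} ∪→ {A,T}; cost 1
[col 1] GZ: children G:{T}, Z:{C} ∪→ {C,T}; cost 1
[col 1] OX: children O:{C}, X:{G} ∪→ {C,G}; cost 1
[col 1] GOXZ: children GZ:{C,T}, OX:{C,G} ∩→ {C}; cost 0
[col 1] DGOQTXZ: children DQT:{A,T}, GOXZ:{C} ∪→ {A,C,T}; cost 1
[col 2] DQ: children D:{C}, Q:{A} ∪→ {A,C}; cost 1
[col 2] DQT: children DQ:{A,C}, T:{C} ∩→ {C}; cost 0
[col 2] GZ: children G:{G}, Z:{C} ∪→ {C,G}; cost 1
[col 2] OX: children O:{T}, X:{G} ∪→ {G,T}; cost 1
[col 2] GOXZ: children GZ:{C,G}, OX:{G,T} ∩→ {G}; cost 0
[col 2] DGOQTXZ: children DQT:{C}, GOXZ:{G} ∪→ {C,G}; cost 1
per-site changes: [3, 4, 4]; total = 11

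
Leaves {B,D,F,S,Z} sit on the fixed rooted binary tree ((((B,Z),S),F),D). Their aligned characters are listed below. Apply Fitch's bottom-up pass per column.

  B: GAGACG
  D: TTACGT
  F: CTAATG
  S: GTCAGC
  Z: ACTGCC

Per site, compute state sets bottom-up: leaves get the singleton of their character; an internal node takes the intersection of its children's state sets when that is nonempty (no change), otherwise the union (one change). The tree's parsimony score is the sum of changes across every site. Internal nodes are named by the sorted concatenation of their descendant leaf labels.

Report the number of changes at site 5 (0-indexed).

3

[col 0] BZ: children B:{G}, Z:{A} ∪→ {A,G}; cost 1
[col 0] BSZ: children BZ:{A,G}, S:{G} ∩→ {G}; cost 0
[col 0] BFSZ: children BSZ:{G}, F:{C} ∪→ {C,G}; cost 1
[col 0] BDFSZ: children BFSZ:{C,G}, D:{T} ∪→ {C,G,T}; cost 1
[col 1] BZ: children B:{A}, Z:{C} ∪→ {A,C}; cost 1
[col 1] BSZ: children BZ:{A,C}, S:{T} ∪→ {A,C,T}; cost 1
[col 1] BFSZ: children BSZ:{A,C,T}, F:{T} ∩→ {T}; cost 0
[col 1] BDFSZ: children BFSZ:{T}, D:{T} ∩→ {T}; cost 0
[col 2] BZ: children B:{G}, Z:{T} ∪→ {G,T}; cost 1
[col 2] BSZ: children BZ:{G,T}, S:{C} ∪→ {C,G,T}; cost 1
[col 2] BFSZ: children BSZ:{C,G,T}, F:{A} ∪→ {A,C,G,T}; cost 1
[col 2] BDFSZ: children BFSZ:{A,C,G,T}, D:{A} ∩→ {A}; cost 0
[col 3] BZ: children B:{A}, Z:{G} ∪→ {A,G}; cost 1
[col 3] BSZ: children BZ:{A,G}, S:{A} ∩→ {A}; cost 0
[col 3] BFSZ: children BSZ:{A}, F:{A} ∩→ {A}; cost 0
[col 3] BDFSZ: children BFSZ:{A}, D:{C} ∪→ {A,C}; cost 1
[col 4] BZ: children B:{C}, Z:{C} ∩→ {C}; cost 0
[col 4] BSZ: children BZ:{C}, S:{G} ∪→ {C,G}; cost 1
[col 4] BFSZ: children BSZ:{C,G}, F:{T} ∪→ {C,G,T}; cost 1
[col 4] BDFSZ: children BFSZ:{C,G,T}, D:{G} ∩→ {G}; cost 0
[col 5] BZ: children B:{G}, Z:{C} ∪→ {C,G}; cost 1
[col 5] BSZ: children BZ:{C,G}, S:{C} ∩→ {C}; cost 0
[col 5] BFSZ: children BSZ:{C}, F:{G} ∪→ {C,G}; cost 1
[col 5] BDFSZ: children BFSZ:{C,G}, D:{T} ∪→ {C,G,T}; cost 1
per-site changes: [3, 2, 3, 2, 2, 3]; total = 15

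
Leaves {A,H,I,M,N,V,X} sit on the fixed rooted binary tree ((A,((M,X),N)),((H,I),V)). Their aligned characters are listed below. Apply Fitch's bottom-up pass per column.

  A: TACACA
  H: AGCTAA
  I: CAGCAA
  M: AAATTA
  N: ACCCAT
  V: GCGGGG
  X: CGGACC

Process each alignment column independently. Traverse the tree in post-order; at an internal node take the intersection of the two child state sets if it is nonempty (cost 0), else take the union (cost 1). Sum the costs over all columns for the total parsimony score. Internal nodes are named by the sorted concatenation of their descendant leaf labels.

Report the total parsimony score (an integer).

[col 0] MX: children M:{A}, X:{C} ∪→ {A,C}; cost 1
[col 0] MNX: children MX:{A,C}, N:{A} ∩→ {A}; cost 0
[col 0] AMNX: children A:{T}, MNX:{A} ∪→ {A,T}; cost 1
[col 0] HI: children H:{A}, I:{C} ∪→ {A,C}; cost 1
[col 0] HIV: children HI:{A,C}, V:{G} ∪→ {A,C,G}; cost 1
[col 0] AHIMNVX: children AMNX:{A,T}, HIV:{A,C,G} ∩→ {A}; cost 0
[col 1] MX: children M:{A}, X:{G} ∪→ {A,G}; cost 1
[col 1] MNX: children MX:{A,G}, N:{C} ∪→ {A,C,G}; cost 1
[col 1] AMNX: children A:{A}, MNX:{A,C,G} ∩→ {A}; cost 0
[col 1] HI: children H:{G}, I:{A} ∪→ {A,G}; cost 1
[col 1] HIV: children HI:{A,G}, V:{C} ∪→ {A,C,G}; cost 1
[col 1] AHIMNVX: children AMNX:{A}, HIV:{A,C,G} ∩→ {A}; cost 0
[col 2] MX: children M:{A}, X:{G} ∪→ {A,G}; cost 1
[col 2] MNX: children MX:{A,G}, N:{C} ∪→ {A,C,G}; cost 1
[col 2] AMNX: children A:{C}, MNX:{A,C,G} ∩→ {C}; cost 0
[col 2] HI: children H:{C}, I:{G} ∪→ {C,G}; cost 1
[col 2] HIV: children HI:{C,G}, V:{G} ∩→ {G}; cost 0
[col 2] AHIMNVX: children AMNX:{C}, HIV:{G} ∪→ {C,G}; cost 1
[col 3] MX: children M:{T}, X:{A} ∪→ {A,T}; cost 1
[col 3] MNX: children MX:{A,T}, N:{C} ∪→ {A,C,T}; cost 1
[col 3] AMNX: children A:{A}, MNX:{A,C,T} ∩→ {A}; cost 0
[col 3] HI: children H:{T}, I:{C} ∪→ {C,T}; cost 1
[col 3] HIV: children HI:{C,T}, V:{G} ∪→ {C,G,T}; cost 1
[col 3] AHIMNVX: children AMNX:{A}, HIV:{C,G,T} ∪→ {A,C,G,T}; cost 1
[col 4] MX: children M:{T}, X:{C} ∪→ {C,T}; cost 1
[col 4] MNX: children MX:{C,T}, N:{A} ∪→ {A,C,T}; cost 1
[col 4] AMNX: children A:{C}, MNX:{A,C,T} ∩→ {C}; cost 0
[col 4] HI: children H:{A}, I:{A} ∩→ {A}; cost 0
[col 4] HIV: children HI:{A}, V:{G} ∪→ {A,G}; cost 1
[col 4] AHIMNVX: children AMNX:{C}, HIV:{A,G} ∪→ {A,C,G}; cost 1
[col 5] MX: children M:{A}, X:{C} ∪→ {A,C}; cost 1
[col 5] MNX: children MX:{A,C}, N:{T} ∪→ {A,C,T}; cost 1
[col 5] AMNX: children A:{A}, MNX:{A,C,T} ∩→ {A}; cost 0
[col 5] HI: children H:{A}, I:{A} ∩→ {A}; cost 0
[col 5] HIV: children HI:{A}, V:{G} ∪→ {A,G}; cost 1
[col 5] AHIMNVX: children AMNX:{A}, HIV:{A,G} ∩→ {A}; cost 0
per-site changes: [4, 4, 4, 5, 4, 3]; total = 24

24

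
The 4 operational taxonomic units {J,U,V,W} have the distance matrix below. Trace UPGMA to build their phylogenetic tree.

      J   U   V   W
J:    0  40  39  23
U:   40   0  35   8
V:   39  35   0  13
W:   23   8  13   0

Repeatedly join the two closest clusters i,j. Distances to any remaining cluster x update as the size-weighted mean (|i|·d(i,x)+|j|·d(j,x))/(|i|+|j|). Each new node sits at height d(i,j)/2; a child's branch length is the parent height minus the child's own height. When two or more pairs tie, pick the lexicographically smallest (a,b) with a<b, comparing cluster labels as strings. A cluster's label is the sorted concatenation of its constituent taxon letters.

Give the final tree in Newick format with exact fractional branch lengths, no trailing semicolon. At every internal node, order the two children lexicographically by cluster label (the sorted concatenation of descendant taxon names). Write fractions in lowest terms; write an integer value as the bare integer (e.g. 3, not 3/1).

(J:17,((U:4,W:4):8,V:12):5)

iteration 1: select U,W (d=8); attach at lengths (4, 4); label the merged cluster UW
  updated: d(J,UW)=63/2, d(UW,V)=24
iteration 2: select UW,V (d=24); attach at lengths (8, 12); label the merged cluster UVW
  updated: d(J,UVW)=34
iteration 3: select J,UVW (d=34); attach at lengths (17, 5); label the merged cluster JUVW
final tree: (J:17,((U:4,W:4):8,V:12):5)
total length: 50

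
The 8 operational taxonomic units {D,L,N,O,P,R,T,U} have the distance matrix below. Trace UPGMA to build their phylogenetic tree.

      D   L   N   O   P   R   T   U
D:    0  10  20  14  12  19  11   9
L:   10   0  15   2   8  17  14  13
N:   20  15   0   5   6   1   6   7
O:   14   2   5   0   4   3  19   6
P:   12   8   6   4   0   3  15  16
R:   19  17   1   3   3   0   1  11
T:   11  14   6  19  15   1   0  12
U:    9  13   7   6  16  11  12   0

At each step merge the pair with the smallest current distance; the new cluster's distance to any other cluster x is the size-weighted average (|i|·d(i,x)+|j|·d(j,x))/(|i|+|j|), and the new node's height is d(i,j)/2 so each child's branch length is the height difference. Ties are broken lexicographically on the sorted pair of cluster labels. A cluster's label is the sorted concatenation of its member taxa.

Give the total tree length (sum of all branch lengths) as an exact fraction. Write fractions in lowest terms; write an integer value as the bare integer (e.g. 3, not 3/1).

517/18

step 1: merge (N,R) at d=1; branch lengths N→1/2, R→1/2; new cluster NR
  updated: d(D,NR)=39/2, d(L,NR)=16, d(NR,O)=4, d(NR,P)=9/2, d(NR,T)=7/2, d(NR,U)=9
step 2: merge (L,O) at d=2; branch lengths L→1, O→1; new cluster LO
  updated: d(D,LO)=12, d(LO,NR)=10, d(LO,P)=6, d(LO,T)=33/2, d(LO,U)=19/2
step 3: merge (NR,T) at d=7/2; branch lengths NR→5/4, T→7/4; new cluster NRT
  updated: d(D,NRT)=50/3, d(LO,NRT)=73/6, d(NRT,P)=8, d(NRT,U)=10
step 4: merge (LO,P) at d=6; branch lengths LO→2, P→3; new cluster LOP
  updated: d(D,LOP)=12, d(LOP,NRT)=97/9, d(LOP,U)=35/3
step 5: merge (D,U) at d=9; branch lengths D→9/2, U→9/2; new cluster DU
  updated: d(DU,LOP)=71/6, d(DU,NRT)=40/3
step 6: merge (LOP,NRT) at d=97/9; branch lengths LOP→43/18, NRT→131/36; new cluster LNOPRT
  updated: d(DU,LNOPRT)=151/12
step 7: merge (DU,LNOPRT) at d=151/12; branch lengths DU→43/24, LNOPRT→65/72; new cluster DLNOPRTU
final tree: ((D:9/2,U:9/2):43/24,(((L:1,O:1):2,P:3):43/18,((N:1/2,R:1/2):5/4,T:7/4):131/36):65/72)
total length: 517/18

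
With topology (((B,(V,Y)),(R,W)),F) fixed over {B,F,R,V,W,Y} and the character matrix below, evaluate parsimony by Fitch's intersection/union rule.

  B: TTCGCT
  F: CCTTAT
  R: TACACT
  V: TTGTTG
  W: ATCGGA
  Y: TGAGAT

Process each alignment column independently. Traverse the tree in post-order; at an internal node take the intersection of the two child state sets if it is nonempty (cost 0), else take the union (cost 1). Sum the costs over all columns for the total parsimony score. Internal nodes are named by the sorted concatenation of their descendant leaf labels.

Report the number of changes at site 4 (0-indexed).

4

VY@0: {T} ∩ {T} = {T} (intersection, +0)
BVY@0: {T} ∩ {T} = {T} (intersection, +0)
RW@0: {T} ∪ {A} = {A,T} (union, +1)
BRVWY@0: {T} ∩ {A,T} = {T} (intersection, +0)
BFRVWY@0: {T} ∪ {C} = {C,T} (union, +1)
VY@1: {T} ∪ {G} = {G,T} (union, +1)
BVY@1: {T} ∩ {G,T} = {T} (intersection, +0)
RW@1: {A} ∪ {T} = {A,T} (union, +1)
BRVWY@1: {T} ∩ {A,T} = {T} (intersection, +0)
BFRVWY@1: {T} ∪ {C} = {C,T} (union, +1)
VY@2: {G} ∪ {A} = {A,G} (union, +1)
BVY@2: {C} ∪ {A,G} = {A,C,G} (union, +1)
RW@2: {C} ∩ {C} = {C} (intersection, +0)
BRVWY@2: {A,C,G} ∩ {C} = {C} (intersection, +0)
BFRVWY@2: {C} ∪ {T} = {C,T} (union, +1)
VY@3: {T} ∪ {G} = {G,T} (union, +1)
BVY@3: {G} ∩ {G,T} = {G} (intersection, +0)
RW@3: {A} ∪ {G} = {A,G} (union, +1)
BRVWY@3: {G} ∩ {A,G} = {G} (intersection, +0)
BFRVWY@3: {G} ∪ {T} = {G,T} (union, +1)
VY@4: {T} ∪ {A} = {A,T} (union, +1)
BVY@4: {C} ∪ {A,T} = {A,C,T} (union, +1)
RW@4: {C} ∪ {G} = {C,G} (union, +1)
BRVWY@4: {A,C,T} ∩ {C,G} = {C} (intersection, +0)
BFRVWY@4: {C} ∪ {A} = {A,C} (union, +1)
VY@5: {G} ∪ {T} = {G,T} (union, +1)
BVY@5: {T} ∩ {G,T} = {T} (intersection, +0)
RW@5: {T} ∪ {A} = {A,T} (union, +1)
BRVWY@5: {T} ∩ {A,T} = {T} (intersection, +0)
BFRVWY@5: {T} ∩ {T} = {T} (intersection, +0)
per-site changes: [2, 3, 3, 3, 4, 2]; total = 17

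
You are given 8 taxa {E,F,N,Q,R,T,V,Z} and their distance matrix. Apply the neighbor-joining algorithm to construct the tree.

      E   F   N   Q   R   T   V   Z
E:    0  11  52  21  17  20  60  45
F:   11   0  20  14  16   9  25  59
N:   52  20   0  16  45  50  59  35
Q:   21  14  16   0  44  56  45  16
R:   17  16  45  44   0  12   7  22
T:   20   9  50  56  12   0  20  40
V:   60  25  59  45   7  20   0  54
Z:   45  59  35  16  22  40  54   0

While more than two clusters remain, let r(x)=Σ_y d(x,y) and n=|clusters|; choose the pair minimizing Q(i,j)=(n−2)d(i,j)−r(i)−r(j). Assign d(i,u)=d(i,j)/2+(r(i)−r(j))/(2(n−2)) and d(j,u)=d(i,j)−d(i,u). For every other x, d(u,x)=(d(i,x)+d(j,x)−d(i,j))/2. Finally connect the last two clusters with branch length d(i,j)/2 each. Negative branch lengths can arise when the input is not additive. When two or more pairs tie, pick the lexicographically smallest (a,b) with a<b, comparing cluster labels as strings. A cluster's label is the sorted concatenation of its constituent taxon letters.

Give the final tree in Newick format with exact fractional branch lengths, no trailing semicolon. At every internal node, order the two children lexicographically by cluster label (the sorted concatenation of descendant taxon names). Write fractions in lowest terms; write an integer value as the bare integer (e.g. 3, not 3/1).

step 1: merge (N,Q) at d=16, Q=-393; branch lengths N→161/12, Q→31/12; new cluster NQ
  updated: d(E,NQ)=57/2, d(F,NQ)=9, d(NQ,R)=73/2, d(NQ,T)=45, d(NQ,V)=44, d(NQ,Z)=35/2
step 2: merge (NQ,Z) at d=35/2, Q=-661/2; branch lengths NQ→61/20, Z→289/20; new cluster NQZ
  updated: d(E,NQZ)=28, d(F,NQZ)=101/4, d(NQZ,R)=41/2, d(NQZ,T)=135/4, d(NQZ,V)=161/4
step 3: merge (R,V) at d=7, Q=-787/4; branch lengths R→-207/32, V→431/32; new cluster RV
  updated: d(E,RV)=35, d(F,RV)=17, d(NQZ,RV)=215/8, d(RV,T)=25/2
step 4: merge (RV,T) at d=25/2, Q=-1033/8; branch lengths RV→143/16, T→57/16; new cluster RTV
  updated: d(E,RTV)=85/4, d(F,RTV)=27/4, d(NQZ,RTV)=385/16
step 5: merge (E,NQZ) at d=28, Q=-1305/16; branch lengths E→623/64, NQZ→1169/64; new cluster ENQZ
  updated: d(ENQZ,F)=33/8, d(ENQZ,RTV)=277/32
step 6: merge (ENQZ,F) at d=33/8, Q=-625/32; branch lengths ENQZ→193/64, F→71/64; new cluster EFNQZ
  updated: d(EFNQZ,RTV)=361/64
step 7: merge (EFNQZ,RTV) at d=361/64; branch lengths EFNQZ→361/128, RTV→361/128; new cluster EFNQRTVZ
final tree: (((E:623/64,((N:161/12,Q:31/12):61/20,Z:289/20):1169/64):193/64,F:71/64):361/128,((R:-207/32,V:431/32):143/16,T:57/16):361/128)
total length: 5809/64

(((E:623/64,((N:161/12,Q:31/12):61/20,Z:289/20):1169/64):193/64,F:71/64):361/128,((R:-207/32,V:431/32):143/16,T:57/16):361/128)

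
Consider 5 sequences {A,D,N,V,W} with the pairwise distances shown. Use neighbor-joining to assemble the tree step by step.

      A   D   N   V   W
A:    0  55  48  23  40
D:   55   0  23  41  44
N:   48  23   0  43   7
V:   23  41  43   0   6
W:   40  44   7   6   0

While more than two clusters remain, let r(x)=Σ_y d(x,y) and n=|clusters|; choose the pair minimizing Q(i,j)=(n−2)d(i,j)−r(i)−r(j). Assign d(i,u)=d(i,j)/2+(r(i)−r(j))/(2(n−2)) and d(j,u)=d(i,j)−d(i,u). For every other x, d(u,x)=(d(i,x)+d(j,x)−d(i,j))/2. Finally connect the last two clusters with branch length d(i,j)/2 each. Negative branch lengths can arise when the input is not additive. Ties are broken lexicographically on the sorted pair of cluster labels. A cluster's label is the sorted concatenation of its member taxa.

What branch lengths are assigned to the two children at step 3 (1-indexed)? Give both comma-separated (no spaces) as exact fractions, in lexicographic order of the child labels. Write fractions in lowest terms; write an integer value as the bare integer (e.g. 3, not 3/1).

iteration 1: select D,N (d=23, Q=-215); attach at lengths (37/2, 9/2); label the merged cluster DN
  updated: d(A,DN)=40, d(DN,V)=61/2, d(DN,W)=14
iteration 2: select A,V (d=23, Q=-233/2); attach at lengths (179/8, 5/8); label the merged cluster AV
  updated: d(AV,DN)=95/4, d(AV,W)=23/2
iteration 3: select AV,DN (d=95/4, Q=-197/4); attach at lengths (85/8, 105/8); label the merged cluster ADNV
  updated: d(ADNV,W)=7/8
iteration 4: select ADNV,W (d=7/8); attach at lengths (7/16, 7/16); label the merged cluster ADNVW
final tree: (((A:179/8,V:5/8):85/8,(D:37/2,N:9/2):105/8):7/16,W:7/16)
total length: 565/8

85/8,105/8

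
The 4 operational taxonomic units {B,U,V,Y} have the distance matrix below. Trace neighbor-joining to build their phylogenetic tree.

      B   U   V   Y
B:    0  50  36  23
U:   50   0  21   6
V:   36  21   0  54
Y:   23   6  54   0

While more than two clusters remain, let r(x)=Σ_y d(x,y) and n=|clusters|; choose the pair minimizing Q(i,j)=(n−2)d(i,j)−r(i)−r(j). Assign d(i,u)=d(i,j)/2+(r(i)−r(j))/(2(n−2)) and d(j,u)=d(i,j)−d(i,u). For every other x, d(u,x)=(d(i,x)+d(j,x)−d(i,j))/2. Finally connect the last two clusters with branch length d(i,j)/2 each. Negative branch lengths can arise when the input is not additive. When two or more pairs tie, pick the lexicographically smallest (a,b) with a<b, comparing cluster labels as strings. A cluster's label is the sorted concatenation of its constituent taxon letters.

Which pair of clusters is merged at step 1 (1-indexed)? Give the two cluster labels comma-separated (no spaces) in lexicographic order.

iteration 1: select B,V (d=36, Q=-148); attach at lengths (35/2, 37/2); label the merged cluster BV
  updated: d(BV,U)=35/2, d(BV,Y)=41/2
iteration 2: select BV,U (d=35/2, Q=-44); attach at lengths (16, 3/2); label the merged cluster BUV
  updated: d(BUV,Y)=9/2
iteration 3: select BUV,Y (d=9/2); attach at lengths (9/4, 9/4); label the merged cluster BUVY
final tree: (((B:35/2,V:37/2):16,U:3/2):9/4,Y:9/4)
total length: 58

B,V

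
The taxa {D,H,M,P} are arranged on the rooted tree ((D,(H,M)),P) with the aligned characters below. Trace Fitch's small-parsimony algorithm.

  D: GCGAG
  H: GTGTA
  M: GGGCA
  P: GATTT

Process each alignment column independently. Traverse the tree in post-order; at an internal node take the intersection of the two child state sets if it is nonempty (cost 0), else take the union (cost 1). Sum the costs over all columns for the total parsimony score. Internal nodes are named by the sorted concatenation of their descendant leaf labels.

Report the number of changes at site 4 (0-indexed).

HM@0: {G} ∩ {G} = {G} (intersection, +0)
DHM@0: {G} ∩ {G} = {G} (intersection, +0)
DHMP@0: {G} ∩ {G} = {G} (intersection, +0)
HM@1: {T} ∪ {G} = {G,T} (union, +1)
DHM@1: {C} ∪ {G,T} = {C,G,T} (union, +1)
DHMP@1: {C,G,T} ∪ {A} = {A,C,G,T} (union, +1)
HM@2: {G} ∩ {G} = {G} (intersection, +0)
DHM@2: {G} ∩ {G} = {G} (intersection, +0)
DHMP@2: {G} ∪ {T} = {G,T} (union, +1)
HM@3: {T} ∪ {C} = {C,T} (union, +1)
DHM@3: {A} ∪ {C,T} = {A,C,T} (union, +1)
DHMP@3: {A,C,T} ∩ {T} = {T} (intersection, +0)
HM@4: {A} ∩ {A} = {A} (intersection, +0)
DHM@4: {G} ∪ {A} = {A,G} (union, +1)
DHMP@4: {A,G} ∪ {T} = {A,G,T} (union, +1)
per-site changes: [0, 3, 1, 2, 2]; total = 8

2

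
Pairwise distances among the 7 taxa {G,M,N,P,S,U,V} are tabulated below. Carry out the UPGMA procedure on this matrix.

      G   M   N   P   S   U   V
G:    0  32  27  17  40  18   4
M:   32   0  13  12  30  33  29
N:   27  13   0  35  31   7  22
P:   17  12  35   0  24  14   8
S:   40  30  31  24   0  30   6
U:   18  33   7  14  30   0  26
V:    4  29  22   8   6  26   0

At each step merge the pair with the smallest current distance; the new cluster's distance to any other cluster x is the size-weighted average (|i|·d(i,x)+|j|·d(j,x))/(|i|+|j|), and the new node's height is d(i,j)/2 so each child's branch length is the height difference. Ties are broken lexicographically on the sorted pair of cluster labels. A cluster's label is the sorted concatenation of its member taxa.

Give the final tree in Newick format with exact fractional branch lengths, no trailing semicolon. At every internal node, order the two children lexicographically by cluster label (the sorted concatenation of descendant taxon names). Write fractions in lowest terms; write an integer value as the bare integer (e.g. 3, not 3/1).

iteration 1: select G,V (d=4); attach at lengths (2, 2); label the merged cluster GV
  updated: d(GV,M)=61/2, d(GV,N)=49/2, d(GV,P)=25/2, d(GV,S)=23, d(GV,U)=22
iteration 2: select N,U (d=7); attach at lengths (7/2, 7/2); label the merged cluster NU
  updated: d(GV,NU)=93/4, d(M,NU)=23, d(NU,P)=49/2, d(NU,S)=61/2
iteration 3: select M,P (d=12); attach at lengths (6, 6); label the merged cluster MP
  updated: d(GV,MP)=43/2, d(MP,NU)=95/4, d(MP,S)=27
iteration 4: select GV,MP (d=43/2); attach at lengths (35/4, 19/4); label the merged cluster GMPV
  updated: d(GMPV,NU)=47/2, d(GMPV,S)=25
iteration 5: select GMPV,NU (d=47/2); attach at lengths (1, 33/4); label the merged cluster GMNPUV
  updated: d(GMNPUV,S)=161/6
iteration 6: select GMNPUV,S (d=161/6); attach at lengths (5/3, 161/12); label the merged cluster GMNPSUV
final tree: ((((G:2,V:2):35/4,(M:6,P:6):19/4):1,(N:7/2,U:7/2):33/4):5/3,S:161/12)
total length: 365/6

((((G:2,V:2):35/4,(M:6,P:6):19/4):1,(N:7/2,U:7/2):33/4):5/3,S:161/12)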